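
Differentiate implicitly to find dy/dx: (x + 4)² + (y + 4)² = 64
Differentiate the relation implicitly: treat y = y(x) and apply the chain rule, so every y-derivative picks up a y' = dy/dx factor.

With everything moved to the left-hand side, differentiate term by term:
  d/dx[(x + 4)^2] = 2x + 8
  d/dx[(y + 4)^2] = 2·y'(y + 4)
  d/dx[-64] = 0

Separating the contributions that come from x directly and those that come through y:
  without y':      2x + 8
  multiplying y':  2y + 8

so (2x + 8) + (2y + 8)·y' = 0, and therefore
  dy/dx = -(2x + 8)/(2y + 8) = (-x - 4)/(y + 4)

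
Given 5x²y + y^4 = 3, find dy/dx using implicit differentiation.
Differentiate both sides with respect to x, treating y as y(x). By the chain rule, any term containing y contributes a factor of y' = dy/dx when we differentiate it.

Move every term to one side and write the relation as F(x, y) = 0. Term by term,
  d/dx[5x^2y] = 5x^2·y' + 10xy
  d/dx[y^4] = 4y^3·y'
  d/dx[-3] = 0

The pieces without y' make up ∂F/∂x and the coefficient of y' is ∂F/∂y:
  ∂F/∂x = 10xy,
  ∂F/∂y = 5x^2 + 4y^3.

Since d/dx[F] = ∂F/∂x + (∂F/∂y)·y' = 0, solve for y':
  (∂F/∂y)·y' = -∂F/∂x
  dy/dx = -(∂F/∂x)/(∂F/∂y) = -(10xy)/(5x^2 + 4y^3) = -10xy/(5x^2 + 4y^3)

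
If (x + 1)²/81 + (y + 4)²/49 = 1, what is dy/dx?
Differentiate the relation implicitly: treat y = y(x) and apply the chain rule, so every y-derivative picks up a y' = dy/dx factor.

With everything moved to the left-hand side, differentiate term by term:
  d/dx[(x + 1)^2/81] = 2x/81 + 2/81
  d/dx[(y + 4)^2/49] = 2·y'(y + 4)/49
  d/dx[-1] = 0

Separating the contributions that come from x directly and those that come through y:
  without y':      2x/81 + 2/81
  multiplying y':  2y/49 + 8/49

so (2x/81 + 2/81) + (2y/49 + 8/49)·y' = 0, and therefore
  dy/dx = -(2x/81 + 2/81)/(2y/49 + 8/49)
        = -(2(x + 1)/81)/(2(y + 4)/49) = 49(-x - 1)/(81(y + 4))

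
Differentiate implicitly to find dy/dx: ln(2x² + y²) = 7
Apply d/dx to both sides, remembering that y depends on x. Each occurrence of y therefore brings in a y' = dy/dx via the chain rule.

With F(x, y) equal to the left-hand side minus the right, differentiate F term by term:
  d/dx[ln(2x^2 + y^2)] = (4x + 2y·y')/(2x^2 + y^2)
  d/dx[-7] = 0
Adding these up, d/dx[F] = 0 becomes
  (4x/(2x^2 + y^2)) + (2y/(2x^2 + y^2))·y' = 0,
so isolating y',
  dy/dx = -(4x/(2x^2 + y^2))/(2y/(2x^2 + y^2)) = -2x/y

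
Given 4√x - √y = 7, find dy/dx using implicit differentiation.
Take d/dx of both sides. Since y is implicitly a function of x, the chain rule attaches a y' = dy/dx factor whenever we differentiate through y.

Set F(x, y) = (left side) − (right side), so the curve is F = 0. Differentiating each term of F:
  d/dx[4√(x)] = 2/√(x)
  d/dx[-√(y)] = -y'/(2√(y))
  d/dx[-7] = 0

Collecting, the y'-free part is the partial derivative in x and the y' coefficient is the partial derivative in y:
  ∂F/∂x = 2/√(x)
  ∂F/∂y = -1/(2√(y))

so d/dx[F(x, y(x))] = ∂F/∂x + (∂F/∂y)·y' = 0. Rearranging,
  dy/dx = -(∂F/∂x)/(∂F/∂y) = -(2/√(x))/(-1/(2√(y))) = 4√(y)/√(x)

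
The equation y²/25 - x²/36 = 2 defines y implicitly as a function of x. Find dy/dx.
Apply d/dx to both sides, remembering that y depends on x. Each occurrence of y therefore brings in a y' = dy/dx via the chain rule.

With F(x, y) equal to the left-hand side minus the right, differentiate F term by term:
  d/dx[-x^2/36] = -x/18
  d/dx[y^2/25] = 2y·y'/25
  d/dx[-2] = 0
Adding these up, d/dx[F] = 0 becomes
  (-x/18) + (2y/25)·y' = 0,
so isolating y',
  dy/dx = -(-x/18)/(2y/25) = 25x/(36y)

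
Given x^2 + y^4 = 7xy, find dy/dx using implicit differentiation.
Differentiate the relation implicitly: treat y = y(x) and apply the chain rule, so every y-derivative picks up a y' = dy/dx factor.

With everything moved to the left-hand side, differentiate term by term:
  d/dx[x^2] = 2x
  d/dx[-7xy] = -7x·y' - 7y
  d/dx[y^4] = 4y^3·y'

Separating the contributions that come from x directly and those that come through y:
  without y':      2x - 7y
  multiplying y':  -7x + 4y^3

so (2x - 7y) + (-7x + 4y^3)·y' = 0, and therefore
  dy/dx = -(2x - 7y)/(-7x + 4y^3) = (2x - 7y)/(7x - 4y^3)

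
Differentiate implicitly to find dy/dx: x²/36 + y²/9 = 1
Take d/dx of both sides. Since y is implicitly a function of x, the chain rule attaches a y' = dy/dx factor whenever we differentiate through y.

Set F(x, y) = (left side) − (right side), so the curve is F = 0. Differentiating each term of F:
  d/dx[x^2/36] = x/18
  d/dx[y^2/9] = 2y·y'/9
  d/dx[-1] = 0

Collecting, the y'-free part is the partial derivative in x and the y' coefficient is the partial derivative in y:
  ∂F/∂x = x/18
  ∂F/∂y = 2y/9

so d/dx[F(x, y(x))] = ∂F/∂x + (∂F/∂y)·y' = 0. Rearranging,
  dy/dx = -(∂F/∂x)/(∂F/∂y) = -(x/18)/(2y/9) = -x/(4y)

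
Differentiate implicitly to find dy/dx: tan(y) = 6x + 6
Take d/dx of both sides. Since y is implicitly a function of x, the chain rule attaches a y' = dy/dx factor whenever we differentiate through y.

Set F(x, y) = (left side) − (right side), so the curve is F = 0. Differentiating each term of F:
  d/dx[-6x] = -6
  d/dx[tan(y)] = y'(tan(y)^2 + 1)
  d/dx[-6] = 0

Collecting, the y'-free part is the partial derivative in x and the y' coefficient is the partial derivative in y:
  ∂F/∂x = -6
  ∂F/∂y = tan(y)^2 + 1

so d/dx[F(x, y(x))] = ∂F/∂x + (∂F/∂y)·y' = 0. Rearranging,
  dy/dx = -(∂F/∂x)/(∂F/∂y) = -(-6)/(tan(y)^2 + 1) = 6cos(y)^2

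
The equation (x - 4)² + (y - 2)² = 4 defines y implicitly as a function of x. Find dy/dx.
Take d/dx of both sides. Since y is implicitly a function of x, the chain rule attaches a y' = dy/dx factor whenever we differentiate through y.

Set F(x, y) = (left side) − (right side), so the curve is F = 0. Differentiating each term of F:
  d/dx[(x - 4)^2] = 2x - 8
  d/dx[(y - 2)^2] = 2·y'(y - 2)
  d/dx[-4] = 0

Collecting, the y'-free part is the partial derivative in x and the y' coefficient is the partial derivative in y:
  ∂F/∂x = 2x - 8
  ∂F/∂y = 2y - 4

so d/dx[F(x, y(x))] = ∂F/∂x + (∂F/∂y)·y' = 0. Rearranging,
  dy/dx = -(∂F/∂x)/(∂F/∂y) = -(2x - 8)/(2y - 4) = (4 - x)/(y - 2)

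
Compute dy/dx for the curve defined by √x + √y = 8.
Take d/dx of both sides. Since y is implicitly a function of x, the chain rule attaches a y' = dy/dx factor whenever we differentiate through y.

Set F(x, y) = (left side) − (right side), so the curve is F = 0. Differentiating each term of F:
  d/dx[√(x)] = 1/(2√(x))
  d/dx[√(y)] = y'/(2√(y))
  d/dx[-8] = 0

Collecting, the y'-free part is the partial derivative in x and the y' coefficient is the partial derivative in y:
  ∂F/∂x = 1/(2√(x))
  ∂F/∂y = 1/(2√(y))

so d/dx[F(x, y(x))] = ∂F/∂x + (∂F/∂y)·y' = 0. Rearranging,
  dy/dx = -(∂F/∂x)/(∂F/∂y) = -(1/(2√(x)))/(1/(2√(y))) = -√(y)/√(x)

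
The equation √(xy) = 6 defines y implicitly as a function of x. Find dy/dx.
Take d/dx of both sides. Since y is implicitly a function of x, the chain rule attaches a y' = dy/dx factor whenever we differentiate through y.

Set F(x, y) = (left side) − (right side), so the curve is F = 0. Differentiating each term of F:
  d/dx[√(xy)] = √(xy)(x·y'/2 + y/2)/(xy)
  d/dx[-6] = 0

Collecting, the y'-free part is the partial derivative in x and the y' coefficient is the partial derivative in y:
  ∂F/∂x = √(xy)/(2x)
  ∂F/∂y = √(xy)/(2y)

so d/dx[F(x, y(x))] = ∂F/∂x + (∂F/∂y)·y' = 0. Rearranging,
  dy/dx = -(∂F/∂x)/(∂F/∂y) = -(√(xy)/(2x))/(√(xy)/(2y)) = -y/x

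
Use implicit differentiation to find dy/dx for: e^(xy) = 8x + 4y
Take d/dx of both sides. Since y is implicitly a function of x, the chain rule attaches a y' = dy/dx factor whenever we differentiate through y.

Set F(x, y) = (left side) − (right side), so the curve is F = 0. Differentiating each term of F:
  d/dx[-8x] = -8
  d/dx[-4y] = -4·y'
  d/dx[e^(xy)] = (x·y' + y)·e^(xy)

Collecting, the y'-free part is the partial derivative in x and the y' coefficient is the partial derivative in y:
  ∂F/∂x = y·e^(xy) - 8
  ∂F/∂y = x·e^(xy) - 4

so d/dx[F(x, y(x))] = ∂F/∂x + (∂F/∂y)·y' = 0. Rearranging,
  dy/dx = -(∂F/∂x)/(∂F/∂y) = -(y·e^(xy) - 8)/(x·e^(xy) - 4) = (-y·e^(xy) + 8)/(x·e^(xy) - 4)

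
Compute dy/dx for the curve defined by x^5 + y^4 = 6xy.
Apply d/dx to both sides, remembering that y depends on x. Each occurrence of y therefore brings in a y' = dy/dx via the chain rule.

With F(x, y) equal to the left-hand side minus the right, differentiate F term by term:
  d/dx[x^5] = 5x^4
  d/dx[-6xy] = -6x·y' - 6y
  d/dx[y^4] = 4y^3·y'
Adding these up, d/dx[F] = 0 becomes
  (5x^4 - 6y) + (-6x + 4y^3)·y' = 0,
so isolating y',
  dy/dx = -(5x^4 - 6y)/(-6x + 4y^3) = (5x^4 - 6y)/(2(3x - 2y^3))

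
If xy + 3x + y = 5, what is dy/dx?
Apply d/dx to both sides, remembering that y depends on x. Each occurrence of y therefore brings in a y' = dy/dx via the chain rule.

With F(x, y) equal to the left-hand side minus the right, differentiate F term by term:
  d/dx[xy] = x·y' + y
  d/dx[3x] = 3
  d/dx[y] = y'
  d/dx[-5] = 0
Adding these up, d/dx[F] = 0 becomes
  (y + 3) + (x + 1)·y' = 0,
so isolating y',
  dy/dx = -(y + 3)/(x + 1) = (-y - 3)/(x + 1)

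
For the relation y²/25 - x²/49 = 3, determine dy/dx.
Apply d/dx to both sides, remembering that y depends on x. Each occurrence of y therefore brings in a y' = dy/dx via the chain rule.

With F(x, y) equal to the left-hand side minus the right, differentiate F term by term:
  d/dx[-x^2/49] = -2x/49
  d/dx[y^2/25] = 2y·y'/25
  d/dx[-3] = 0
Adding these up, d/dx[F] = 0 becomes
  (-2x/49) + (2y/25)·y' = 0,
so isolating y',
  dy/dx = -(-2x/49)/(2y/25) = 25x/(49y)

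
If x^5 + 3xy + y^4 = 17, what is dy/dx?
Differentiate both sides with respect to x, treating y as y(x). By the chain rule, any term containing y contributes a factor of y' = dy/dx when we differentiate it.

Move every term to one side and write the relation as F(x, y) = 0. Term by term,
  d/dx[x^5] = 5x^4
  d/dx[3xy] = 3x·y' + 3y
  d/dx[y^4] = 4y^3·y'
  d/dx[-17] = 0

The pieces without y' make up ∂F/∂x and the coefficient of y' is ∂F/∂y:
  ∂F/∂x = 5x^4 + 3y,
  ∂F/∂y = 3x + 4y^3.

Since d/dx[F] = ∂F/∂x + (∂F/∂y)·y' = 0, solve for y':
  (∂F/∂y)·y' = -∂F/∂x
  dy/dx = -(∂F/∂x)/(∂F/∂y) = -(5x^4 + 3y)/(3x + 4y^3) = (-5x^4 - 3y)/(3x + 4y^3)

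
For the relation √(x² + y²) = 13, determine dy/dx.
Take d/dx of both sides. Since y is implicitly a function of x, the chain rule attaches a y' = dy/dx factor whenever we differentiate through y.

Set F(x, y) = (left side) − (right side), so the curve is F = 0. Differentiating each term of F:
  d/dx[√(x^2 + y^2)] = (x + y·y')/√(x^2 + y^2)
  d/dx[-13] = 0

Collecting, the y'-free part is the partial derivative in x and the y' coefficient is the partial derivative in y:
  ∂F/∂x = x/√(x^2 + y^2)
  ∂F/∂y = y/√(x^2 + y^2)

so d/dx[F(x, y(x))] = ∂F/∂x + (∂F/∂y)·y' = 0. Rearranging,
  dy/dx = -(∂F/∂x)/(∂F/∂y) = -(x/√(x^2 + y^2))/(y/√(x^2 + y^2)) = -x/y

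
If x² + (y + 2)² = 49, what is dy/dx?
Differentiate both sides with respect to x, treating y as y(x). By the chain rule, any term containing y contributes a factor of y' = dy/dx when we differentiate it.

Move every term to one side and write the relation as F(x, y) = 0. Term by term,
  d/dx[x^2] = 2x
  d/dx[(y + 2)^2] = 2·y'(y + 2)
  d/dx[-49] = 0

The pieces without y' make up ∂F/∂x and the coefficient of y' is ∂F/∂y:
  ∂F/∂x = 2x,
  ∂F/∂y = 2y + 4.

Since d/dx[F] = ∂F/∂x + (∂F/∂y)·y' = 0, solve for y':
  (∂F/∂y)·y' = -∂F/∂x
  dy/dx = -(∂F/∂x)/(∂F/∂y) = -(2x)/(2y + 4) = -x/(y + 2)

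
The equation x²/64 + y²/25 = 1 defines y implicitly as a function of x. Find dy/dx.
Differentiate the relation implicitly: treat y = y(x) and apply the chain rule, so every y-derivative picks up a y' = dy/dx factor.

With everything moved to the left-hand side, differentiate term by term:
  d/dx[x^2/64] = x/32
  d/dx[y^2/25] = 2y·y'/25
  d/dx[-1] = 0

Separating the contributions that come from x directly and those that come through y:
  without y':      x/32
  multiplying y':  2y/25

so (x/32) + (2y/25)·y' = 0, and therefore
  dy/dx = -(x/32)/(2y/25) = -25x/(64y)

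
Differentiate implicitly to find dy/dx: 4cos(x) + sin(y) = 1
Differentiate the relation implicitly: treat y = y(x) and apply the chain rule, so every y-derivative picks up a y' = dy/dx factor.

With everything moved to the left-hand side, differentiate term by term:
  d/dx[sin(y)] = y'·cos(y)
  d/dx[4cos(x)] = -4sin(x)
  d/dx[-1] = 0

Separating the contributions that come from x directly and those that come through y:
  without y':      -4sin(x)
  multiplying y':  cos(y)

so (-4sin(x)) + (cos(y))·y' = 0, and therefore
  dy/dx = -(-4sin(x))/(cos(y)) = 4sin(x)/cos(y)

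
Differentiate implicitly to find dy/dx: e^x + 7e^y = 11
Apply d/dx to both sides, remembering that y depends on x. Each occurrence of y therefore brings in a y' = dy/dx via the chain rule.

With F(x, y) equal to the left-hand side minus the right, differentiate F term by term:
  d/dx[e^(x)] = e^(x)
  d/dx[7e^(y)] = 7·y'·e^(y)
  d/dx[-11] = 0
Adding these up, d/dx[F] = 0 becomes
  (e^(x)) + (7e^(y))·y' = 0,
so isolating y',
  dy/dx = -(e^(x))/(7e^(y)) = -e^(x - y)/7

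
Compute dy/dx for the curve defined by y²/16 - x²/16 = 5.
Differentiate both sides with respect to x, treating y as y(x). By the chain rule, any term containing y contributes a factor of y' = dy/dx when we differentiate it.

Move every term to one side and write the relation as F(x, y) = 0. Term by term,
  d/dx[-x^2/16] = -x/8
  d/dx[y^2/16] = y·y'/8
  d/dx[-5] = 0

The pieces without y' make up ∂F/∂x and the coefficient of y' is ∂F/∂y:
  ∂F/∂x = -x/8,
  ∂F/∂y = y/8.

Since d/dx[F] = ∂F/∂x + (∂F/∂y)·y' = 0, solve for y':
  (∂F/∂y)·y' = -∂F/∂x
  dy/dx = -(∂F/∂x)/(∂F/∂y) = -(-x/8)/(y/8) = x/y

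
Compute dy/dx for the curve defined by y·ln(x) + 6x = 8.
Differentiate the relation implicitly: treat y = y(x) and apply the chain rule, so every y-derivative picks up a y' = dy/dx factor.

With everything moved to the left-hand side, differentiate term by term:
  d/dx[6x] = 6
  d/dx[y·ln(x)] = y'·ln(x) + y/x
  d/dx[-8] = 0

Separating the contributions that come from x directly and those that come through y:
  without y':      6 + y/x
  multiplying y':  ln(x)

so (6 + y/x) + (ln(x))·y' = 0, and therefore
  dy/dx = -(6 + y/x)/(ln(x))
        = -((6x + y)/x)/(ln(x)) = (-6x - y)/(x·ln(x))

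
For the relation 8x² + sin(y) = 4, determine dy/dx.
Apply d/dx to both sides, remembering that y depends on x. Each occurrence of y therefore brings in a y' = dy/dx via the chain rule.

With F(x, y) equal to the left-hand side minus the right, differentiate F term by term:
  d/dx[8x^2] = 16x
  d/dx[sin(y)] = y'·cos(y)
  d/dx[-4] = 0
Adding these up, d/dx[F] = 0 becomes
  (16x) + (cos(y))·y' = 0,
so isolating y',
  dy/dx = -(16x)/(cos(y)) = -16x/cos(y)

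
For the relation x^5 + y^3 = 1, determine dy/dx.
Differentiate both sides with respect to x, treating y as y(x). By the chain rule, any term containing y contributes a factor of y' = dy/dx when we differentiate it.

Move every term to one side and write the relation as F(x, y) = 0. Term by term,
  d/dx[x^5] = 5x^4
  d/dx[y^3] = 3y^2·y'
  d/dx[-1] = 0

The pieces without y' make up ∂F/∂x and the coefficient of y' is ∂F/∂y:
  ∂F/∂x = 5x^4,
  ∂F/∂y = 3y^2.

Since d/dx[F] = ∂F/∂x + (∂F/∂y)·y' = 0, solve for y':
  (∂F/∂y)·y' = -∂F/∂x
  dy/dx = -(∂F/∂x)/(∂F/∂y) = -(5x^4)/(3y^2) = -5x^4/(3y^2)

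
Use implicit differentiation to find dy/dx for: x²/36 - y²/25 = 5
Differentiate both sides with respect to x, treating y as y(x). By the chain rule, any term containing y contributes a factor of y' = dy/dx when we differentiate it.

Move every term to one side and write the relation as F(x, y) = 0. Term by term,
  d/dx[x^2/36] = x/18
  d/dx[-y^2/25] = -2y·y'/25
  d/dx[-5] = 0

The pieces without y' make up ∂F/∂x and the coefficient of y' is ∂F/∂y:
  ∂F/∂x = x/18,
  ∂F/∂y = -2y/25.

Since d/dx[F] = ∂F/∂x + (∂F/∂y)·y' = 0, solve for y':
  (∂F/∂y)·y' = -∂F/∂x
  dy/dx = -(∂F/∂x)/(∂F/∂y) = -(x/18)/(-2y/25) = 25x/(36y)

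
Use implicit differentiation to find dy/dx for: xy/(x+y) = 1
Take d/dx of both sides. Since y is implicitly a function of x, the chain rule attaches a y' = dy/dx factor whenever we differentiate through y.

Set F(x, y) = (left side) − (right side), so the curve is F = 0. Differentiating each term of F:
  d/dx[xy/(x + y)] = xy(-y' - 1)/(x + y)^2 + x·y'/(x + y) + y/(x + y)
  d/dx[-1] = 0

Collecting, the y'-free part is the partial derivative in x and the y' coefficient is the partial derivative in y:
  ∂F/∂x = -xy/(x + y)^2 + y/(x + y)
  ∂F/∂y = -xy/(x + y)^2 + x/(x + y)

so d/dx[F(x, y(x))] = ∂F/∂x + (∂F/∂y)·y' = 0. Rearranging,
  dy/dx = -(∂F/∂x)/(∂F/∂y) = -(-xy/(x + y)^2 + y/(x + y))/(-xy/(x + y)^2 + x/(x + y))
        = -(y^2/(x + y)^2)/(x^2/(x + y)^2) = -y^2/x^2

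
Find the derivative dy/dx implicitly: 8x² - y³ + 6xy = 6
Take d/dx of both sides. Since y is implicitly a function of x, the chain rule attaches a y' = dy/dx factor whenever we differentiate through y.

Set F(x, y) = (left side) − (right side), so the curve is F = 0. Differentiating each term of F:
  d/dx[8x^2] = 16x
  d/dx[6xy] = 6x·y' + 6y
  d/dx[-y^3] = -3y^2·y'
  d/dx[-6] = 0

Collecting, the y'-free part is the partial derivative in x and the y' coefficient is the partial derivative in y:
  ∂F/∂x = 16x + 6y
  ∂F/∂y = 6x - 3y^2

so d/dx[F(x, y(x))] = ∂F/∂x + (∂F/∂y)·y' = 0. Rearranging,
  dy/dx = -(∂F/∂x)/(∂F/∂y) = -(16x + 6y)/(6x - 3y^2) = 2(-8x - 3y)/(3(2x - y^2))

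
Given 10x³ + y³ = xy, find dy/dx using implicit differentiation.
Differentiate both sides with respect to x, treating y as y(x). By the chain rule, any term containing y contributes a factor of y' = dy/dx when we differentiate it.

Move every term to one side and write the relation as F(x, y) = 0. Term by term,
  d/dx[10x^3] = 30x^2
  d/dx[-xy] = -x·y' - y
  d/dx[y^3] = 3y^2·y'

The pieces without y' make up ∂F/∂x and the coefficient of y' is ∂F/∂y:
  ∂F/∂x = 30x^2 - y,
  ∂F/∂y = -x + 3y^2.

Since d/dx[F] = ∂F/∂x + (∂F/∂y)·y' = 0, solve for y':
  (∂F/∂y)·y' = -∂F/∂x
  dy/dx = -(∂F/∂x)/(∂F/∂y) = -(30x^2 - y)/(-x + 3y^2) = (30x^2 - y)/(x - 3y^2)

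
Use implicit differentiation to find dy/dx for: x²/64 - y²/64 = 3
Differentiate both sides with respect to x, treating y as y(x). By the chain rule, any term containing y contributes a factor of y' = dy/dx when we differentiate it.

Move every term to one side and write the relation as F(x, y) = 0. Term by term,
  d/dx[x^2/64] = x/32
  d/dx[-y^2/64] = -y·y'/32
  d/dx[-3] = 0

The pieces without y' make up ∂F/∂x and the coefficient of y' is ∂F/∂y:
  ∂F/∂x = x/32,
  ∂F/∂y = -y/32.

Since d/dx[F] = ∂F/∂x + (∂F/∂y)·y' = 0, solve for y':
  (∂F/∂y)·y' = -∂F/∂x
  dy/dx = -(∂F/∂x)/(∂F/∂y) = -(x/32)/(-y/32) = x/y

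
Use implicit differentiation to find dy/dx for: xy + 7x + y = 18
Differentiate both sides with respect to x, treating y as y(x). By the chain rule, any term containing y contributes a factor of y' = dy/dx when we differentiate it.

Move every term to one side and write the relation as F(x, y) = 0. Term by term,
  d/dx[xy] = x·y' + y
  d/dx[7x] = 7
  d/dx[y] = y'
  d/dx[-18] = 0

The pieces without y' make up ∂F/∂x and the coefficient of y' is ∂F/∂y:
  ∂F/∂x = y + 7,
  ∂F/∂y = x + 1.

Since d/dx[F] = ∂F/∂x + (∂F/∂y)·y' = 0, solve for y':
  (∂F/∂y)·y' = -∂F/∂x
  dy/dx = -(∂F/∂x)/(∂F/∂y) = -(y + 7)/(x + 1) = (-y - 7)/(x + 1)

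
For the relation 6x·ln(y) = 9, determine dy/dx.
Take d/dx of both sides. Since y is implicitly a function of x, the chain rule attaches a y' = dy/dx factor whenever we differentiate through y.

Set F(x, y) = (left side) − (right side), so the curve is F = 0. Differentiating each term of F:
  d/dx[6x·ln(y)] = 6x·y'/y + 6ln(y)
  d/dx[-9] = 0

Collecting, the y'-free part is the partial derivative in x and the y' coefficient is the partial derivative in y:
  ∂F/∂x = 6ln(y)
  ∂F/∂y = 6x/y

so d/dx[F(x, y(x))] = ∂F/∂x + (∂F/∂y)·y' = 0. Rearranging,
  dy/dx = -(∂F/∂x)/(∂F/∂y) = -(6ln(y))/(6x/y) = -y·ln(y)/x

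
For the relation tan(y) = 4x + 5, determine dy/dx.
Apply d/dx to both sides, remembering that y depends on x. Each occurrence of y therefore brings in a y' = dy/dx via the chain rule.

With F(x, y) equal to the left-hand side minus the right, differentiate F term by term:
  d/dx[-4x] = -4
  d/dx[tan(y)] = y'(tan(y)^2 + 1)
  d/dx[-5] = 0
Adding these up, d/dx[F] = 0 becomes
  (-4) + (tan(y)^2 + 1)·y' = 0,
so isolating y',
  dy/dx = -(-4)/(tan(y)^2 + 1) = 4cos(y)^2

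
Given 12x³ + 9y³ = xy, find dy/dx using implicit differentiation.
Differentiate both sides with respect to x, treating y as y(x). By the chain rule, any term containing y contributes a factor of y' = dy/dx when we differentiate it.

Move every term to one side and write the relation as F(x, y) = 0. Term by term,
  d/dx[12x^3] = 36x^2
  d/dx[-xy] = -x·y' - y
  d/dx[9y^3] = 27y^2·y'

The pieces without y' make up ∂F/∂x and the coefficient of y' is ∂F/∂y:
  ∂F/∂x = 36x^2 - y,
  ∂F/∂y = -x + 27y^2.

Since d/dx[F] = ∂F/∂x + (∂F/∂y)·y' = 0, solve for y':
  (∂F/∂y)·y' = -∂F/∂x
  dy/dx = -(∂F/∂x)/(∂F/∂y) = -(36x^2 - y)/(-x + 27y^2) = (36x^2 - y)/(x - 27y^2)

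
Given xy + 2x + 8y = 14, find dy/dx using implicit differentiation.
Differentiate both sides with respect to x, treating y as y(x). By the chain rule, any term containing y contributes a factor of y' = dy/dx when we differentiate it.

Move every term to one side and write the relation as F(x, y) = 0. Term by term,
  d/dx[xy] = x·y' + y
  d/dx[2x] = 2
  d/dx[8y] = 8·y'
  d/dx[-14] = 0

The pieces without y' make up ∂F/∂x and the coefficient of y' is ∂F/∂y:
  ∂F/∂x = y + 2,
  ∂F/∂y = x + 8.

Since d/dx[F] = ∂F/∂x + (∂F/∂y)·y' = 0, solve for y':
  (∂F/∂y)·y' = -∂F/∂x
  dy/dx = -(∂F/∂x)/(∂F/∂y) = -(y + 2)/(x + 8) = (-y - 2)/(x + 8)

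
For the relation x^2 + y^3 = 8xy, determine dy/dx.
Apply d/dx to both sides, remembering that y depends on x. Each occurrence of y therefore brings in a y' = dy/dx via the chain rule.

With F(x, y) equal to the left-hand side minus the right, differentiate F term by term:
  d/dx[x^2] = 2x
  d/dx[-8xy] = -8x·y' - 8y
  d/dx[y^3] = 3y^2·y'
Adding these up, d/dx[F] = 0 becomes
  (2x - 8y) + (-8x + 3y^2)·y' = 0,
so isolating y',
  dy/dx = -(2x - 8y)/(-8x + 3y^2) = 2(x - 4y)/(8x - 3y^2)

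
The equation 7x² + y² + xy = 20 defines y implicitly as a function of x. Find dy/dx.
Apply d/dx to both sides, remembering that y depends on x. Each occurrence of y therefore brings in a y' = dy/dx via the chain rule.

With F(x, y) equal to the left-hand side minus the right, differentiate F term by term:
  d/dx[7x^2] = 14x
  d/dx[xy] = x·y' + y
  d/dx[y^2] = 2y·y'
  d/dx[-20] = 0
Adding these up, d/dx[F] = 0 becomes
  (14x + y) + (x + 2y)·y' = 0,
so isolating y',
  dy/dx = -(14x + y)/(x + 2y) = (-14x - y)/(x + 2y)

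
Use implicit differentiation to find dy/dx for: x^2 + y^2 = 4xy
Differentiate the relation implicitly: treat y = y(x) and apply the chain rule, so every y-derivative picks up a y' = dy/dx factor.

With everything moved to the left-hand side, differentiate term by term:
  d/dx[x^2] = 2x
  d/dx[-4xy] = -4x·y' - 4y
  d/dx[y^2] = 2y·y'

Separating the contributions that come from x directly and those that come through y:
  without y':      2x - 4y
  multiplying y':  -4x + 2y

so (2x - 4y) + (-4x + 2y)·y' = 0, and therefore
  dy/dx = -(2x - 4y)/(-4x + 2y) = (x - 2y)/(2x - y)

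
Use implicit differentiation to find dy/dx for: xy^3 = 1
Take d/dx of both sides. Since y is implicitly a function of x, the chain rule attaches a y' = dy/dx factor whenever we differentiate through y.

Set F(x, y) = (left side) − (right side), so the curve is F = 0. Differentiating each term of F:
  d/dx[xy^3] = 3xy^2·y' + y^3
  d/dx[-1] = 0

Collecting, the y'-free part is the partial derivative in x and the y' coefficient is the partial derivative in y:
  ∂F/∂x = y^3
  ∂F/∂y = 3xy^2

so d/dx[F(x, y(x))] = ∂F/∂x + (∂F/∂y)·y' = 0. Rearranging,
  dy/dx = -(∂F/∂x)/(∂F/∂y) = -(y^3)/(3xy^2) = -y/(3x)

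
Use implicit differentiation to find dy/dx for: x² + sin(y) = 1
Take d/dx of both sides. Since y is implicitly a function of x, the chain rule attaches a y' = dy/dx factor whenever we differentiate through y.

Set F(x, y) = (left side) − (right side), so the curve is F = 0. Differentiating each term of F:
  d/dx[x^2] = 2x
  d/dx[sin(y)] = y'·cos(y)
  d/dx[-1] = 0

Collecting, the y'-free part is the partial derivative in x and the y' coefficient is the partial derivative in y:
  ∂F/∂x = 2x
  ∂F/∂y = cos(y)

so d/dx[F(x, y(x))] = ∂F/∂x + (∂F/∂y)·y' = 0. Rearranging,
  dy/dx = -(∂F/∂x)/(∂F/∂y) = -(2x)/(cos(y)) = -2x/cos(y)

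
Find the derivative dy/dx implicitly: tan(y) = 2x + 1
Differentiate both sides with respect to x, treating y as y(x). By the chain rule, any term containing y contributes a factor of y' = dy/dx when we differentiate it.

Move every term to one side and write the relation as F(x, y) = 0. Term by term,
  d/dx[-2x] = -2
  d/dx[tan(y)] = y'(tan(y)^2 + 1)
  d/dx[-1] = 0

The pieces without y' make up ∂F/∂x and the coefficient of y' is ∂F/∂y:
  ∂F/∂x = -2,
  ∂F/∂y = tan(y)^2 + 1.

Since d/dx[F] = ∂F/∂x + (∂F/∂y)·y' = 0, solve for y':
  (∂F/∂y)·y' = -∂F/∂x
  dy/dx = -(∂F/∂x)/(∂F/∂y) = -(-2)/(tan(y)^2 + 1) = 2cos(y)^2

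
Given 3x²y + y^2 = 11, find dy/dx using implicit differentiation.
Differentiate the relation implicitly: treat y = y(x) and apply the chain rule, so every y-derivative picks up a y' = dy/dx factor.

With everything moved to the left-hand side, differentiate term by term:
  d/dx[3x^2y] = 3x^2·y' + 6xy
  d/dx[y^2] = 2y·y'
  d/dx[-11] = 0

Separating the contributions that come from x directly and those that come through y:
  without y':      6xy
  multiplying y':  3x^2 + 2y

so (6xy) + (3x^2 + 2y)·y' = 0, and therefore
  dy/dx = -(6xy)/(3x^2 + 2y) = -6xy/(3x^2 + 2y)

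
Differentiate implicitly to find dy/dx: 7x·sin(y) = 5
Take d/dx of both sides. Since y is implicitly a function of x, the chain rule attaches a y' = dy/dx factor whenever we differentiate through y.

Set F(x, y) = (left side) − (right side), so the curve is F = 0. Differentiating each term of F:
  d/dx[7x·sin(y)] = 7x·y'·cos(y) + 7sin(y)
  d/dx[-5] = 0

Collecting, the y'-free part is the partial derivative in x and the y' coefficient is the partial derivative in y:
  ∂F/∂x = 7sin(y)
  ∂F/∂y = 7x·cos(y)

so d/dx[F(x, y(x))] = ∂F/∂x + (∂F/∂y)·y' = 0. Rearranging,
  dy/dx = -(∂F/∂x)/(∂F/∂y) = -(7sin(y))/(7x·cos(y)) = -tan(y)/x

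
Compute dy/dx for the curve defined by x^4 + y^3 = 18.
Take d/dx of both sides. Since y is implicitly a function of x, the chain rule attaches a y' = dy/dx factor whenever we differentiate through y.

Set F(x, y) = (left side) − (right side), so the curve is F = 0. Differentiating each term of F:
  d/dx[x^4] = 4x^3
  d/dx[y^3] = 3y^2·y'
  d/dx[-18] = 0

Collecting, the y'-free part is the partial derivative in x and the y' coefficient is the partial derivative in y:
  ∂F/∂x = 4x^3
  ∂F/∂y = 3y^2

so d/dx[F(x, y(x))] = ∂F/∂x + (∂F/∂y)·y' = 0. Rearranging,
  dy/dx = -(∂F/∂x)/(∂F/∂y) = -(4x^3)/(3y^2) = -4x^3/(3y^2)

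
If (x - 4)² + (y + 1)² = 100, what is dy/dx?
Take d/dx of both sides. Since y is implicitly a function of x, the chain rule attaches a y' = dy/dx factor whenever we differentiate through y.

Set F(x, y) = (left side) − (right side), so the curve is F = 0. Differentiating each term of F:
  d/dx[(x - 4)^2] = 2x - 8
  d/dx[(y + 1)^2] = 2·y'(y + 1)
  d/dx[-100] = 0

Collecting, the y'-free part is the partial derivative in x and the y' coefficient is the partial derivative in y:
  ∂F/∂x = 2x - 8
  ∂F/∂y = 2y + 2

so d/dx[F(x, y(x))] = ∂F/∂x + (∂F/∂y)·y' = 0. Rearranging,
  dy/dx = -(∂F/∂x)/(∂F/∂y) = -(2x - 8)/(2y + 2) = (4 - x)/(y + 1)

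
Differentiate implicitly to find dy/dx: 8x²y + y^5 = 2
Take d/dx of both sides. Since y is implicitly a function of x, the chain rule attaches a y' = dy/dx factor whenever we differentiate through y.

Set F(x, y) = (left side) − (right side), so the curve is F = 0. Differentiating each term of F:
  d/dx[8x^2y] = 8x^2·y' + 16xy
  d/dx[y^5] = 5y^4·y'
  d/dx[-2] = 0

Collecting, the y'-free part is the partial derivative in x and the y' coefficient is the partial derivative in y:
  ∂F/∂x = 16xy
  ∂F/∂y = 8x^2 + 5y^4

so d/dx[F(x, y(x))] = ∂F/∂x + (∂F/∂y)·y' = 0. Rearranging,
  dy/dx = -(∂F/∂x)/(∂F/∂y) = -(16xy)/(8x^2 + 5y^4) = -16xy/(8x^2 + 5y^4)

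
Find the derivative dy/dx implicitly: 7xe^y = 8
Take d/dx of both sides. Since y is implicitly a function of x, the chain rule attaches a y' = dy/dx factor whenever we differentiate through y.

Set F(x, y) = (left side) − (right side), so the curve is F = 0. Differentiating each term of F:
  d/dx[7x·e^(y)] = 7x·y'·e^(y) + 7e^(y)
  d/dx[-8] = 0

Collecting, the y'-free part is the partial derivative in x and the y' coefficient is the partial derivative in y:
  ∂F/∂x = 7e^(y)
  ∂F/∂y = 7x·e^(y)

so d/dx[F(x, y(x))] = ∂F/∂x + (∂F/∂y)·y' = 0. Rearranging,
  dy/dx = -(∂F/∂x)/(∂F/∂y) = -(7e^(y))/(7x·e^(y)) = -1/x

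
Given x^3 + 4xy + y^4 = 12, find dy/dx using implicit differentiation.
Take d/dx of both sides. Since y is implicitly a function of x, the chain rule attaches a y' = dy/dx factor whenever we differentiate through y.

Set F(x, y) = (left side) − (right side), so the curve is F = 0. Differentiating each term of F:
  d/dx[x^3] = 3x^2
  d/dx[4xy] = 4x·y' + 4y
  d/dx[y^4] = 4y^3·y'
  d/dx[-12] = 0

Collecting, the y'-free part is the partial derivative in x and the y' coefficient is the partial derivative in y:
  ∂F/∂x = 3x^2 + 4y
  ∂F/∂y = 4x + 4y^3

so d/dx[F(x, y(x))] = ∂F/∂x + (∂F/∂y)·y' = 0. Rearranging,
  dy/dx = -(∂F/∂x)/(∂F/∂y) = -(3x^2 + 4y)/(4x + 4y^3) = (-3x^2/4 - y)/(x + y^3)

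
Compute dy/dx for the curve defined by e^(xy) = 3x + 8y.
Apply d/dx to both sides, remembering that y depends on x. Each occurrence of y therefore brings in a y' = dy/dx via the chain rule.

With F(x, y) equal to the left-hand side minus the right, differentiate F term by term:
  d/dx[-3x] = -3
  d/dx[-8y] = -8·y'
  d/dx[e^(xy)] = (x·y' + y)·e^(xy)
Adding these up, d/dx[F] = 0 becomes
  (y·e^(xy) - 3) + (x·e^(xy) - 8)·y' = 0,
so isolating y',
  dy/dx = -(y·e^(xy) - 3)/(x·e^(xy) - 8) = (-y·e^(xy) + 3)/(x·e^(xy) - 8)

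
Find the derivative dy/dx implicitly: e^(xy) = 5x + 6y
Apply d/dx to both sides, remembering that y depends on x. Each occurrence of y therefore brings in a y' = dy/dx via the chain rule.

With F(x, y) equal to the left-hand side minus the right, differentiate F term by term:
  d/dx[-5x] = -5
  d/dx[-6y] = -6·y'
  d/dx[e^(xy)] = (x·y' + y)·e^(xy)
Adding these up, d/dx[F] = 0 becomes
  (y·e^(xy) - 5) + (x·e^(xy) - 6)·y' = 0,
so isolating y',
  dy/dx = -(y·e^(xy) - 5)/(x·e^(xy) - 6) = (-y·e^(xy) + 5)/(x·e^(xy) - 6)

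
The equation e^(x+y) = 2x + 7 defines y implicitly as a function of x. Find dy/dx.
Take d/dx of both sides. Since y is implicitly a function of x, the chain rule attaches a y' = dy/dx factor whenever we differentiate through y.

Set F(x, y) = (left side) − (right side), so the curve is F = 0. Differentiating each term of F:
  d/dx[-2x] = -2
  d/dx[e^(x + y)] = (y' + 1)·e^(x + y)
  d/dx[-7] = 0

Collecting, the y'-free part is the partial derivative in x and the y' coefficient is the partial derivative in y:
  ∂F/∂x = e^(x + y) - 2
  ∂F/∂y = e^(x + y)

so d/dx[F(x, y(x))] = ∂F/∂x + (∂F/∂y)·y' = 0. Rearranging,
  dy/dx = -(∂F/∂x)/(∂F/∂y) = -(e^(x + y) - 2)/(e^(x + y)) = 2e^(-x - y) - 1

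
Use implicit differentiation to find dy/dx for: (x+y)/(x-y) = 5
Differentiate the relation implicitly: treat y = y(x) and apply the chain rule, so every y-derivative picks up a y' = dy/dx factor.

With everything moved to the left-hand side, differentiate term by term:
  d/dx[(x + y)/(x - y)] = (y' + 1)/(x - y) + (x + y)(y' - 1)/(x - y)^2
  d/dx[-5] = 0

Separating the contributions that come from x directly and those that come through y:
  without y':      1/(x - y) - (x + y)/(x - y)^2
  multiplying y':  1/(x - y) + (x + y)/(x - y)^2

so (1/(x - y) - (x + y)/(x - y)^2) + (1/(x - y) + (x + y)/(x - y)^2)·y' = 0, and therefore
  dy/dx = -(1/(x - y) - (x + y)/(x - y)^2)/(1/(x - y) + (x + y)/(x - y)^2)
        = -(-2y/(x - y)^2)/(2x/(x - y)^2) = y/x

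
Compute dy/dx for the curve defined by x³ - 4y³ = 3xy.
Take d/dx of both sides. Since y is implicitly a function of x, the chain rule attaches a y' = dy/dx factor whenever we differentiate through y.

Set F(x, y) = (left side) − (right side), so the curve is F = 0. Differentiating each term of F:
  d/dx[x^3] = 3x^2
  d/dx[-3xy] = -3x·y' - 3y
  d/dx[-4y^3] = -12y^2·y'

Collecting, the y'-free part is the partial derivative in x and the y' coefficient is the partial derivative in y:
  ∂F/∂x = 3x^2 - 3y
  ∂F/∂y = -3x - 12y^2

so d/dx[F(x, y(x))] = ∂F/∂x + (∂F/∂y)·y' = 0. Rearranging,
  dy/dx = -(∂F/∂x)/(∂F/∂y) = -(3x^2 - 3y)/(-3x - 12y^2) = (x^2 - y)/(x + 4y^2)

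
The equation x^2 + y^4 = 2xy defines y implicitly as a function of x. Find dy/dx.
Differentiate the relation implicitly: treat y = y(x) and apply the chain rule, so every y-derivative picks up a y' = dy/dx factor.

With everything moved to the left-hand side, differentiate term by term:
  d/dx[x^2] = 2x
  d/dx[-2xy] = -2x·y' - 2y
  d/dx[y^4] = 4y^3·y'

Separating the contributions that come from x directly and those that come through y:
  without y':      2x - 2y
  multiplying y':  -2x + 4y^3

so (2x - 2y) + (-2x + 4y^3)·y' = 0, and therefore
  dy/dx = -(2x - 2y)/(-2x + 4y^3) = (x - y)/(x - 2y^3)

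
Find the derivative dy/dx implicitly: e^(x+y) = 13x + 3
Differentiate the relation implicitly: treat y = y(x) and apply the chain rule, so every y-derivative picks up a y' = dy/dx factor.

With everything moved to the left-hand side, differentiate term by term:
  d/dx[-13x] = -13
  d/dx[e^(x + y)] = (y' + 1)·e^(x + y)
  d/dx[-3] = 0

Separating the contributions that come from x directly and those that come through y:
  without y':      e^(x + y) - 13
  multiplying y':  e^(x + y)

so (e^(x + y) - 13) + (e^(x + y))·y' = 0, and therefore
  dy/dx = -(e^(x + y) - 13)/(e^(x + y)) = 13e^(-x - y) - 1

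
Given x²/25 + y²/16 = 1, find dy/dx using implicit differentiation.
Take d/dx of both sides. Since y is implicitly a function of x, the chain rule attaches a y' = dy/dx factor whenever we differentiate through y.

Set F(x, y) = (left side) − (right side), so the curve is F = 0. Differentiating each term of F:
  d/dx[x^2/25] = 2x/25
  d/dx[y^2/16] = y·y'/8
  d/dx[-1] = 0

Collecting, the y'-free part is the partial derivative in x and the y' coefficient is the partial derivative in y:
  ∂F/∂x = 2x/25
  ∂F/∂y = y/8

so d/dx[F(x, y(x))] = ∂F/∂x + (∂F/∂y)·y' = 0. Rearranging,
  dy/dx = -(∂F/∂x)/(∂F/∂y) = -(2x/25)/(y/8) = -16x/(25y)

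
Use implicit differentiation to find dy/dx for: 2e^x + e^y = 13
Apply d/dx to both sides, remembering that y depends on x. Each occurrence of y therefore brings in a y' = dy/dx via the chain rule.

With F(x, y) equal to the left-hand side minus the right, differentiate F term by term:
  d/dx[2e^(x)] = 2e^(x)
  d/dx[e^(y)] = y'·e^(y)
  d/dx[-13] = 0
Adding these up, d/dx[F] = 0 becomes
  (2e^(x)) + (e^(y))·y' = 0,
so isolating y',
  dy/dx = -(2e^(x))/(e^(y)) = -2e^(x - y)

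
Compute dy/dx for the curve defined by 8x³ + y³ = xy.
Differentiate the relation implicitly: treat y = y(x) and apply the chain rule, so every y-derivative picks up a y' = dy/dx factor.

With everything moved to the left-hand side, differentiate term by term:
  d/dx[8x^3] = 24x^2
  d/dx[-xy] = -x·y' - y
  d/dx[y^3] = 3y^2·y'

Separating the contributions that come from x directly and those that come through y:
  without y':      24x^2 - y
  multiplying y':  -x + 3y^2

so (24x^2 - y) + (-x + 3y^2)·y' = 0, and therefore
  dy/dx = -(24x^2 - y)/(-x + 3y^2) = (24x^2 - y)/(x - 3y^2)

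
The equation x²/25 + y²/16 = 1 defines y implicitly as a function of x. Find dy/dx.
Take d/dx of both sides. Since y is implicitly a function of x, the chain rule attaches a y' = dy/dx factor whenever we differentiate through y.

Set F(x, y) = (left side) − (right side), so the curve is F = 0. Differentiating each term of F:
  d/dx[x^2/25] = 2x/25
  d/dx[y^2/16] = y·y'/8
  d/dx[-1] = 0

Collecting, the y'-free part is the partial derivative in x and the y' coefficient is the partial derivative in y:
  ∂F/∂x = 2x/25
  ∂F/∂y = y/8

so d/dx[F(x, y(x))] = ∂F/∂x + (∂F/∂y)·y' = 0. Rearranging,
  dy/dx = -(∂F/∂x)/(∂F/∂y) = -(2x/25)/(y/8) = -16x/(25y)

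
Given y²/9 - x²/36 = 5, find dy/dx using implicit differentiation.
Differentiate the relation implicitly: treat y = y(x) and apply the chain rule, so every y-derivative picks up a y' = dy/dx factor.

With everything moved to the left-hand side, differentiate term by term:
  d/dx[-x^2/36] = -x/18
  d/dx[y^2/9] = 2y·y'/9
  d/dx[-5] = 0

Separating the contributions that come from x directly and those that come through y:
  without y':      -x/18
  multiplying y':  2y/9

so (-x/18) + (2y/9)·y' = 0, and therefore
  dy/dx = -(-x/18)/(2y/9) = x/(4y)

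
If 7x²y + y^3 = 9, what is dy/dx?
Differentiate the relation implicitly: treat y = y(x) and apply the chain rule, so every y-derivative picks up a y' = dy/dx factor.

With everything moved to the left-hand side, differentiate term by term:
  d/dx[7x^2y] = 7x^2·y' + 14xy
  d/dx[y^3] = 3y^2·y'
  d/dx[-9] = 0

Separating the contributions that come from x directly and those that come through y:
  without y':      14xy
  multiplying y':  7x^2 + 3y^2

so (14xy) + (7x^2 + 3y^2)·y' = 0, and therefore
  dy/dx = -(14xy)/(7x^2 + 3y^2) = -14xy/(7x^2 + 3y^2)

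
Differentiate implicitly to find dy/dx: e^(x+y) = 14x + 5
Take d/dx of both sides. Since y is implicitly a function of x, the chain rule attaches a y' = dy/dx factor whenever we differentiate through y.

Set F(x, y) = (left side) − (right side), so the curve is F = 0. Differentiating each term of F:
  d/dx[-14x] = -14
  d/dx[e^(x + y)] = (y' + 1)·e^(x + y)
  d/dx[-5] = 0

Collecting, the y'-free part is the partial derivative in x and the y' coefficient is the partial derivative in y:
  ∂F/∂x = e^(x + y) - 14
  ∂F/∂y = e^(x + y)

so d/dx[F(x, y(x))] = ∂F/∂x + (∂F/∂y)·y' = 0. Rearranging,
  dy/dx = -(∂F/∂x)/(∂F/∂y) = -(e^(x + y) - 14)/(e^(x + y)) = 14e^(-x - y) - 1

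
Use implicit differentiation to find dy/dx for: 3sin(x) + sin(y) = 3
Apply d/dx to both sides, remembering that y depends on x. Each occurrence of y therefore brings in a y' = dy/dx via the chain rule.

With F(x, y) equal to the left-hand side minus the right, differentiate F term by term:
  d/dx[3sin(x)] = 3cos(x)
  d/dx[sin(y)] = y'·cos(y)
  d/dx[-3] = 0
Adding these up, d/dx[F] = 0 becomes
  (3cos(x)) + (cos(y))·y' = 0,
so isolating y',
  dy/dx = -(3cos(x))/(cos(y)) = -3cos(x)/cos(y)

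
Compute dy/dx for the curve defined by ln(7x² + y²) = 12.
Apply d/dx to both sides, remembering that y depends on x. Each occurrence of y therefore brings in a y' = dy/dx via the chain rule.

With F(x, y) equal to the left-hand side minus the right, differentiate F term by term:
  d/dx[ln(7x^2 + y^2)] = (14x + 2y·y')/(7x^2 + y^2)
  d/dx[-12] = 0
Adding these up, d/dx[F] = 0 becomes
  (14x/(7x^2 + y^2)) + (2y/(7x^2 + y^2))·y' = 0,
so isolating y',
  dy/dx = -(14x/(7x^2 + y^2))/(2y/(7x^2 + y^2)) = -7x/y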